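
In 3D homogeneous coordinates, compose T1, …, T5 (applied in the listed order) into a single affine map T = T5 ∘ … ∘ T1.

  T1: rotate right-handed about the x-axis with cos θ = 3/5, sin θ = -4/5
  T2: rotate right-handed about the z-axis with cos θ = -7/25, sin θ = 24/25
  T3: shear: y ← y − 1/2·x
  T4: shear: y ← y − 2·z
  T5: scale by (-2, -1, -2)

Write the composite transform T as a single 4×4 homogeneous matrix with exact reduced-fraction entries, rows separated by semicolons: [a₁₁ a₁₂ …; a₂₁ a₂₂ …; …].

T = [14/25 144/125 192/125 0; -11/10 -43/25 26/25 0; 0 8/5 -6/5 0; 0 0 0 1]

T1 = [1 0 0 0; 0 3/5 4/5 0; 0 -4/5 3/5 0; 0 0 0 1]
T2·T1 = [-7/25 -72/125 -96/125 0; 24/25 -21/125 -28/125 0; 0 -4/5 3/5 0; 0 0 0 1]
T3·…·T1 = [-7/25 -72/125 -96/125 0; 11/10 3/25 4/25 0; 0 -4/5 3/5 0; 0 0 0 1]
T4·…·T1 = [-7/25 -72/125 -96/125 0; 11/10 43/25 -26/25 0; 0 -4/5 3/5 0; 0 0 0 1]
T5·…·T1 = [14/25 144/125 192/125 0; -11/10 -43/25 26/25 0; 0 8/5 -6/5 0; 0 0 0 1]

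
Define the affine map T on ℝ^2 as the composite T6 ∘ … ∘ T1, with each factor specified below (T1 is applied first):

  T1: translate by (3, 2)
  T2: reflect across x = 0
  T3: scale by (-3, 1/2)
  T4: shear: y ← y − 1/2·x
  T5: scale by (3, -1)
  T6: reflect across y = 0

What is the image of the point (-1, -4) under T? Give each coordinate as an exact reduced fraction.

T1 translate by (3, 2): (-1, -4) → (2, -2)
T2 reflect across x = 0: (2, -2) → (-2, -2)
T3 scale by (-3, 1/2): (-2, -2) → (6, -1)
T4 shear: y ← y − 1/2·x: (6, -1) → (6, -4)
T5 scale by (3, -1): (6, -4) → (18, 4)
T6 reflect across y = 0: (18, 4) → (18, -4)

T(p) = (18, -4)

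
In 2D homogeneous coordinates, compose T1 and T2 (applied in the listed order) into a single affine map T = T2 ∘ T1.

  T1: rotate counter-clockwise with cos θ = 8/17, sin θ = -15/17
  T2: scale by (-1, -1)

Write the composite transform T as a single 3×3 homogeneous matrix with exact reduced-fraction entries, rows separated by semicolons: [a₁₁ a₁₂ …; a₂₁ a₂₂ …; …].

T1 = [8/17 15/17 0; -15/17 8/17 0; 0 0 1]
T2·T1 = [-8/17 -15/17 0; 15/17 -8/17 0; 0 0 1]

T = [-8/17 -15/17 0; 15/17 -8/17 0; 0 0 1]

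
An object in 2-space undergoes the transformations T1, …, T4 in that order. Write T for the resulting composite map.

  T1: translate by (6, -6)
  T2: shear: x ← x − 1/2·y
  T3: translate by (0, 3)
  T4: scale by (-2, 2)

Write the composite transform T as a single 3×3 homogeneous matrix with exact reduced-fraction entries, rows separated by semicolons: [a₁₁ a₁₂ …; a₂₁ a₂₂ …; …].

T = [-2 1 -18; 0 2 -6; 0 0 1]

T1 = [1 0 6; 0 1 -6; 0 0 1]
T2·T1 = [1 -1/2 9; 0 1 -6; 0 0 1]
T3·…·T1 = [1 -1/2 9; 0 1 -3; 0 0 1]
T4·…·T1 = [-2 1 -18; 0 2 -6; 0 0 1]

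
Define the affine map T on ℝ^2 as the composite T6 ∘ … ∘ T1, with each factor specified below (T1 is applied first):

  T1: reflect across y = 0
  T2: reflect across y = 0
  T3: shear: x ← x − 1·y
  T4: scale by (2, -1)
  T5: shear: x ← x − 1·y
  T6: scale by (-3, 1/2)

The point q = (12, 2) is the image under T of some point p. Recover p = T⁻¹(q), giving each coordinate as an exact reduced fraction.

p = (-4, -4)

T1 = [1 0 0; 0 -1 0; 0 0 1]
T2·T1 = [1 0 0; 0 1 0; 0 0 1]
T3·…·T1 = [1 -1 0; 0 1 0; 0 0 1]
T4·…·T1 = [2 -2 0; 0 -1 0; 0 0 1]
T5·…·T1 = [2 -1 0; 0 -1 0; 0 0 1]
T6·…·T1 = [-6 3 0; 0 -1/2 0; 0 0 1]
det M = 3; M⁻¹ = [-1/6 -1 0; 0 -2 0; 0 0 1]
M⁻¹ · (12, 2)ᵀ = (-4, -4)ᵀ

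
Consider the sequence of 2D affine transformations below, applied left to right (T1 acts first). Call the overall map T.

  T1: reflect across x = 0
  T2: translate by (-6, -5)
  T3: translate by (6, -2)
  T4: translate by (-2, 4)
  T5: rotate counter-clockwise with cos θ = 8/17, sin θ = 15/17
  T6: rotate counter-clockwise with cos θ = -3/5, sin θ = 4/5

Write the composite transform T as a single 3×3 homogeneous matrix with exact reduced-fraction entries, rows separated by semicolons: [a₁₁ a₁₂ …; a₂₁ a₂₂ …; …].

T1 = [-1 0 0; 0 1 0; 0 0 1]
T2·T1 = [-1 0 -6; 0 1 -5; 0 0 1]
T3·…·T1 = [-1 0 0; 0 1 -7; 0 0 1]
T4·…·T1 = [-1 0 -2; 0 1 -3; 0 0 1]
T5·…·T1 = [-8/17 -15/17 29/17; -15/17 8/17 -54/17; 0 0 1]
T6·…·T1 = [84/85 13/85 129/85; 13/85 -84/85 278/85; 0 0 1]

T = [84/85 13/85 129/85; 13/85 -84/85 278/85; 0 0 1]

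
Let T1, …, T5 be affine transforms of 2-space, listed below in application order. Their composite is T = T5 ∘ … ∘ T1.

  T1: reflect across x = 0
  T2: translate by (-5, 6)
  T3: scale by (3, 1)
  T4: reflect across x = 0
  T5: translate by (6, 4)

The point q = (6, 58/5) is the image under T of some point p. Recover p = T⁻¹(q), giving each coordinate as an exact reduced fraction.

p = (-5, 8/5)

T1 = [-1 0 0; 0 1 0; 0 0 1]
T2·T1 = [-1 0 -5; 0 1 6; 0 0 1]
T3·…·T1 = [-3 0 -15; 0 1 6; 0 0 1]
T4·…·T1 = [3 0 15; 0 1 6; 0 0 1]
T5·…·T1 = [3 0 21; 0 1 10; 0 0 1]
det M = 3; M⁻¹ = [1/3 0 -7; 0 1 -10; 0 0 1]
M⁻¹ · (6, 58/5)ᵀ = (-5, 8/5)ᵀ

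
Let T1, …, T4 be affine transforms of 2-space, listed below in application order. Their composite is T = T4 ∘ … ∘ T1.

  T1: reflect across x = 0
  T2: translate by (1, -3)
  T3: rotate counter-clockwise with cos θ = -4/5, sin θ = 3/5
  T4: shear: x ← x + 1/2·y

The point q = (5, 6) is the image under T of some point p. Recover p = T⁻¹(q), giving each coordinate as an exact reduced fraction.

p = (-1, -3)

T1 = [-1 0 0; 0 1 0; 0 0 1]
T2·T1 = [-1 0 1; 0 1 -3; 0 0 1]
T3·…·T1 = [4/5 -3/5 1; -3/5 -4/5 3; 0 0 1]
T4·…·T1 = [1/2 -1 5/2; -3/5 -4/5 3; 0 0 1]
det M = -1; M⁻¹ = [4/5 -1 1; -3/5 -1/2 3; 0 0 1]
M⁻¹ · (5, 6)ᵀ = (-1, -3)ᵀ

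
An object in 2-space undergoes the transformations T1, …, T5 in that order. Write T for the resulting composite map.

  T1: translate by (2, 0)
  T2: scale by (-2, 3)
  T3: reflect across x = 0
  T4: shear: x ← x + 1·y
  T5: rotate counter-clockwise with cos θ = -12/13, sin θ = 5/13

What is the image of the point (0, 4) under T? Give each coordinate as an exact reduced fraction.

T1 translate by (2, 0): (0, 4) → (2, 4)
T2 scale by (-2, 3): (2, 4) → (-4, 12)
T3 reflect across x = 0: (-4, 12) → (4, 12)
T4 shear: x ← x + 1·y: (4, 12) → (16, 12)
T5 rotate counter-clockwise with cos θ = -12/13, sin θ = 5/13: (16, 12) → (-252/13, -64/13)

T(p) = (-252/13, -64/13)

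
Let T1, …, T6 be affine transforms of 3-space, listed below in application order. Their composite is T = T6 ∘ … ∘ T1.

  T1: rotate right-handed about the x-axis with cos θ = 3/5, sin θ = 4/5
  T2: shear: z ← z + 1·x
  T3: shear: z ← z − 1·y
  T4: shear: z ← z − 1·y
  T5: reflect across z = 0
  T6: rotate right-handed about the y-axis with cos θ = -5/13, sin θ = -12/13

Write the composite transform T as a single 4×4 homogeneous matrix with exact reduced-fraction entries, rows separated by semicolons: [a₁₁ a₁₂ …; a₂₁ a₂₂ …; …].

T1 = [1 0 0 0; 0 3/5 -4/5 0; 0 4/5 3/5 0; 0 0 0 1]
T2·T1 = [1 0 0 0; 0 3/5 -4/5 0; 1 4/5 3/5 0; 0 0 0 1]
T3·…·T1 = [1 0 0 0; 0 3/5 -4/5 0; 1 1/5 7/5 0; 0 0 0 1]
T4·…·T1 = [1 0 0 0; 0 3/5 -4/5 0; 1 -2/5 11/5 0; 0 0 0 1]
T5·…·T1 = [1 0 0 0; 0 3/5 -4/5 0; -1 2/5 -11/5 0; 0 0 0 1]
T6·…·T1 = [7/13 -24/65 132/65 0; 0 3/5 -4/5 0; 17/13 -2/13 11/13 0; 0 0 0 1]

T = [7/13 -24/65 132/65 0; 0 3/5 -4/5 0; 17/13 -2/13 11/13 0; 0 0 0 1]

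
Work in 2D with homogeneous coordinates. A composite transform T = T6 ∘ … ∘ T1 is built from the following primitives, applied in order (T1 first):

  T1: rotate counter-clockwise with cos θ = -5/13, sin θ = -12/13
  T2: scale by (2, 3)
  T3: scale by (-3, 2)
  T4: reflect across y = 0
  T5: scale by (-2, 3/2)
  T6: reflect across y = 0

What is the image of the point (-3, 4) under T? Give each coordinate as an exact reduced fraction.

T1 rotate counter-clockwise with cos θ = -5/13, sin θ = -12/13: (-3, 4) → (63/13, 16/13)
T2 scale by (2, 3): (63/13, 16/13) → (126/13, 48/13)
T3 scale by (-3, 2): (126/13, 48/13) → (-378/13, 96/13)
T4 reflect across y = 0: (-378/13, 96/13) → (-378/13, -96/13)
T5 scale by (-2, 3/2): (-378/13, -96/13) → (756/13, -144/13)
T6 reflect across y = 0: (756/13, -144/13) → (756/13, 144/13)

T(p) = (756/13, 144/13)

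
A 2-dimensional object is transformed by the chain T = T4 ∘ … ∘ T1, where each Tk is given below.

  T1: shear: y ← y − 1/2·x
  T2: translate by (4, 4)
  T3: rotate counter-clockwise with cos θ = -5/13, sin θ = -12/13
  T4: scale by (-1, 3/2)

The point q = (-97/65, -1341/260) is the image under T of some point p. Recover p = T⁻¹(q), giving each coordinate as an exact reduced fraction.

p = (-7/5, -2)

T1 = [1 0 0; -1/2 1 0; 0 0 1]
T2·T1 = [1 0 4; -1/2 1 4; 0 0 1]
T3·…·T1 = [-11/13 12/13 28/13; -19/26 -5/13 -68/13; 0 0 1]
T4·…·T1 = [11/13 -12/13 -28/13; -57/52 -15/26 -102/13; 0 0 1]
det M = -3/2; M⁻¹ = [5/13 -8/13 -4; -19/26 -22/39 -6; 0 0 1]
M⁻¹ · (-97/65, -1341/260)ᵀ = (-7/5, -2)ᵀ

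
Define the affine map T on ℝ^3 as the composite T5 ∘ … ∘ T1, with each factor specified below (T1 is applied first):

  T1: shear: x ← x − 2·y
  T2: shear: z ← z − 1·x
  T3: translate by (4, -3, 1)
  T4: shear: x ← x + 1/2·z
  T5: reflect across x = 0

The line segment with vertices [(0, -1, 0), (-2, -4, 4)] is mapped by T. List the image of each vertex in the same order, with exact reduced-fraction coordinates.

image vertices: (-11/2, -4, -1), (-19/2, -7, -1)

T1 shear: x ← x − 2·y: (0, -1, 0) → (2, -1, 0); (-2, -4, 4) → (6, -4, 4)
T2 shear: z ← z − 1·x: (2, -1, 0) → (2, -1, -2); (6, -4, 4) → (6, -4, -2)
T3 translate by (4, -3, 1): (2, -1, -2) → (6, -4, -1); (6, -4, -2) → (10, -7, -1)
T4 shear: x ← x + 1/2·z: (6, -4, -1) → (11/2, -4, -1); (10, -7, -1) → (19/2, -7, -1)
T5 reflect across x = 0: (11/2, -4, -1) → (-11/2, -4, -1); (19/2, -7, -1) → (-19/2, -7, -1)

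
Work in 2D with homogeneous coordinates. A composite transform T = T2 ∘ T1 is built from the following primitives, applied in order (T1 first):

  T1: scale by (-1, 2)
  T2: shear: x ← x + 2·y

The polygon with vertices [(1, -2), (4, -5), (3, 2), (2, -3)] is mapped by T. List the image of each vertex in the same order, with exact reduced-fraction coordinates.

T1 scale by (-1, 2): (1, -2) → (-1, -4); (4, -5) → (-4, -10); (3, 2) → (-3, 4); (2, -3) → (-2, -6)
T2 shear: x ← x + 2·y: (-1, -4) → (-9, -4); (-4, -10) → (-24, -10); (-3, 4) → (5, 4); (-2, -6) → (-14, -6)

image vertices: (-9, -4), (-24, -10), (5, 4), (-14, -6)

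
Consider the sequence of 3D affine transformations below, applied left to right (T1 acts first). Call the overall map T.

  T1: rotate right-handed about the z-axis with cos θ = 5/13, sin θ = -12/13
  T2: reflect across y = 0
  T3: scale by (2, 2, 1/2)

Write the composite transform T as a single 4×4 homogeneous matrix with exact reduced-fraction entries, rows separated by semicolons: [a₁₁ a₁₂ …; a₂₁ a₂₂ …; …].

T1 = [5/13 12/13 0 0; -12/13 5/13 0 0; 0 0 1 0; 0 0 0 1]
T2·T1 = [5/13 12/13 0 0; 12/13 -5/13 0 0; 0 0 1 0; 0 0 0 1]
T3·…·T1 = [10/13 24/13 0 0; 24/13 -10/13 0 0; 0 0 1/2 0; 0 0 0 1]

T = [10/13 24/13 0 0; 24/13 -10/13 0 0; 0 0 1/2 0; 0 0 0 1]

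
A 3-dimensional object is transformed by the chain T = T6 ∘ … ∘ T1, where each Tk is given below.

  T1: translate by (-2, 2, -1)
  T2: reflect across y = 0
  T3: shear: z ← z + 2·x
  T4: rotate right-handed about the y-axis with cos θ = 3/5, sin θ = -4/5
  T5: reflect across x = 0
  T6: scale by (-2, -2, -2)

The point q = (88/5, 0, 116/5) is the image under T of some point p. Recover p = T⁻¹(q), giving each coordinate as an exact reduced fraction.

p = (-2, -2, -5)

T1 = [1 0 0 -2; 0 1 0 2; 0 0 1 -1; 0 0 0 1]
T2·T1 = [1 0 0 -2; 0 -1 0 -2; 0 0 1 -1; 0 0 0 1]
T3·…·T1 = [1 0 0 -2; 0 -1 0 -2; 2 0 1 -5; 0 0 0 1]
T4·…·T1 = [-1 0 -4/5 14/5; 0 -1 0 -2; 2 0 3/5 -23/5; 0 0 0 1]
T5·…·T1 = [1 0 4/5 -14/5; 0 -1 0 -2; 2 0 3/5 -23/5; 0 0 0 1]
T6·…·T1 = [-2 0 -8/5 28/5; 0 2 0 4; -4 0 -6/5 46/5; 0 0 0 1]
det M = -8; M⁻¹ = [3/10 0 -2/5 2; 0 1/2 0 -2; -1 0 1/2 1; 0 0 0 1]
M⁻¹ · (88/5, 0, 116/5)ᵀ = (-2, -2, -5)ᵀ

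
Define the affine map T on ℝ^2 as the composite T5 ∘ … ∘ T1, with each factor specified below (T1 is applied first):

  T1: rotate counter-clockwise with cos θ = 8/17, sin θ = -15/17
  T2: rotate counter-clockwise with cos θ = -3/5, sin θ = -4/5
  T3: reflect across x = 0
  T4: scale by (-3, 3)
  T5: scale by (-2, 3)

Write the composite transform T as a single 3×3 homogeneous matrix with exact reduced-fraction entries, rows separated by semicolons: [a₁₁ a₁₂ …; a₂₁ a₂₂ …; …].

T1 = [8/17 15/17 0; -15/17 8/17 0; 0 0 1]
T2·T1 = [-84/85 -13/85 0; 13/85 -84/85 0; 0 0 1]
T3·…·T1 = [84/85 13/85 0; 13/85 -84/85 0; 0 0 1]
T4·…·T1 = [-252/85 -39/85 0; 39/85 -252/85 0; 0 0 1]
T5·…·T1 = [504/85 78/85 0; 117/85 -756/85 0; 0 0 1]

T = [504/85 78/85 0; 117/85 -756/85 0; 0 0 1]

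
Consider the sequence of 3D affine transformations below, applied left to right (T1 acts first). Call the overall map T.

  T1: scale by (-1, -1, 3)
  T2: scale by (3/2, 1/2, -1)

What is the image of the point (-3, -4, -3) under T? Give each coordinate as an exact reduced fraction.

T1 scale by (-1, -1, 3): (-3, -4, -3) → (3, 4, -9)
T2 scale by (3/2, 1/2, -1): (3, 4, -9) → (9/2, 2, 9)

T(p) = (9/2, 2, 9)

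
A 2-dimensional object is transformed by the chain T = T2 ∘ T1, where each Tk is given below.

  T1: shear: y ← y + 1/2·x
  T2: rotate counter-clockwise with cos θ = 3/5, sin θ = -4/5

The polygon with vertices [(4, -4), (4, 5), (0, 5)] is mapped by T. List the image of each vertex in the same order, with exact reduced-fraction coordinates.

T1 shear: y ← y + 1/2·x: (4, -4) → (4, -2); (4, 5) → (4, 7); (0, 5) → (0, 5)
T2 rotate counter-clockwise with cos θ = 3/5, sin θ = -4/5: (4, -2) → (4/5, -22/5); (4, 7) → (8, 1); (0, 5) → (4, 3)

image vertices: (4/5, -22/5), (8, 1), (4, 3)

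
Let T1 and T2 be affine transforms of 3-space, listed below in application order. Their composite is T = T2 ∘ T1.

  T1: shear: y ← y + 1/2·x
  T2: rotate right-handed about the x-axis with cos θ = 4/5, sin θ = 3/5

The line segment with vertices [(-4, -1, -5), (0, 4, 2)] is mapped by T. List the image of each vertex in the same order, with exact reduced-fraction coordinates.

image vertices: (-4, 3/5, -29/5), (0, 2, 4)

T1 shear: y ← y + 1/2·x: (-4, -1, -5) → (-4, -3, -5); (0, 4, 2) → (0, 4, 2)
T2 rotate right-handed about the x-axis with cos θ = 4/5, sin θ = 3/5: (-4, -3, -5) → (-4, 3/5, -29/5); (0, 4, 2) → (0, 2, 4)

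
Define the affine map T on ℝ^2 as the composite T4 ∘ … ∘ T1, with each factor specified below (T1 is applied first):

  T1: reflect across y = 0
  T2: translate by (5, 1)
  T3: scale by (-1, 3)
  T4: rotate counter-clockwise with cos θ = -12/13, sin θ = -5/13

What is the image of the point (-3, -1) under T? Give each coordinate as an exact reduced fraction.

T(p) = (54/13, -62/13)

T1 reflect across y = 0: (-3, -1) → (-3, 1)
T2 translate by (5, 1): (-3, 1) → (2, 2)
T3 scale by (-1, 3): (2, 2) → (-2, 6)
T4 rotate counter-clockwise with cos θ = -12/13, sin θ = -5/13: (-2, 6) → (54/13, -62/13)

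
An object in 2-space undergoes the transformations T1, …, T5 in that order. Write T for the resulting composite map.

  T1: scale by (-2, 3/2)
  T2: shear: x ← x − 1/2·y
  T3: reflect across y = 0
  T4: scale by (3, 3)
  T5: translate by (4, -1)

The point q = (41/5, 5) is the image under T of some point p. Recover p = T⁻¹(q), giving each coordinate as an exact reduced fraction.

T1 = [-2 0 0; 0 3/2 0; 0 0 1]
T2·T1 = [-2 -3/4 0; 0 3/2 0; 0 0 1]
T3·…·T1 = [-2 -3/4 0; 0 -3/2 0; 0 0 1]
T4·…·T1 = [-6 -9/4 0; 0 -9/2 0; 0 0 1]
T5·…·T1 = [-6 -9/4 4; 0 -9/2 -1; 0 0 1]
det M = 27; M⁻¹ = [-1/6 1/12 3/4; 0 -2/9 -2/9; 0 0 1]
M⁻¹ · (41/5, 5)ᵀ = (-1/5, -4/3)ᵀ

p = (-1/5, -4/3)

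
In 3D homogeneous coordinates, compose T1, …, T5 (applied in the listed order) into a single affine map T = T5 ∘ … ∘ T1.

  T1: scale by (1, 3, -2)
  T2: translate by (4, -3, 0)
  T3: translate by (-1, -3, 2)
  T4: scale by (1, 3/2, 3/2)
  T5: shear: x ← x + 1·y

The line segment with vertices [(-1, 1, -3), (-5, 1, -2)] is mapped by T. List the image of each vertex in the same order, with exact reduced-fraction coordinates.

image vertices: (-5/2, -9/2, 12), (-13/2, -9/2, 9)

T1 scale by (1, 3, -2): (-1, 1, -3) → (-1, 3, 6); (-5, 1, -2) → (-5, 3, 4)
T2 translate by (4, -3, 0): (-1, 3, 6) → (3, 0, 6); (-5, 3, 4) → (-1, 0, 4)
T3 translate by (-1, -3, 2): (3, 0, 6) → (2, -3, 8); (-1, 0, 4) → (-2, -3, 6)
T4 scale by (1, 3/2, 3/2): (2, -3, 8) → (2, -9/2, 12); (-2, -3, 6) → (-2, -9/2, 9)
T5 shear: x ← x + 1·y: (2, -9/2, 12) → (-5/2, -9/2, 12); (-2, -9/2, 9) → (-13/2, -9/2, 9)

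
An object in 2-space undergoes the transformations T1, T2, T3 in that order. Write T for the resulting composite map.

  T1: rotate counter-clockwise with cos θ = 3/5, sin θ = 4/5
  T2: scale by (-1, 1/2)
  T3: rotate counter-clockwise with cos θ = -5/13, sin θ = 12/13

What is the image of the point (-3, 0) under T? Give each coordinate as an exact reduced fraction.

T1 rotate counter-clockwise with cos θ = 3/5, sin θ = 4/5: (-3, 0) → (-9/5, -12/5)
T2 scale by (-1, 1/2): (-9/5, -12/5) → (9/5, -6/5)
T3 rotate counter-clockwise with cos θ = -5/13, sin θ = 12/13: (9/5, -6/5) → (27/65, 138/65)

T(p) = (27/65, 138/65)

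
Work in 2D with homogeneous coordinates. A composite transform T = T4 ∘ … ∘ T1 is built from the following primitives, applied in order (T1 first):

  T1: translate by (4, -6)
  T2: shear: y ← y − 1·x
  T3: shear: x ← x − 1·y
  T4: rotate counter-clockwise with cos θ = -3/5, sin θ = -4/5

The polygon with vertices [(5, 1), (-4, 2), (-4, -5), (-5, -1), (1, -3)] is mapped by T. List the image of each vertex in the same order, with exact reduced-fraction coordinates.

image vertices: (-25, -10), (-28/5, -4/5), (-77/5, -11/5), (-39/5, -2/5), (-113/5, -34/5)

T1 translate by (4, -6): (5, 1) → (9, -5); (-4, 2) → (0, -4); (-4, -5) → (0, -11); (-5, -1) → (-1, -7); (1, -3) → (5, -9)
T2 shear: y ← y − 1·x: (9, -5) → (9, -14); (0, -4) → (0, -4); (0, -11) → (0, -11); (-1, -7) → (-1, -6); (5, -9) → (5, -14)
T3 shear: x ← x − 1·y: (9, -14) → (23, -14); (0, -4) → (4, -4); (0, -11) → (11, -11); (-1, -6) → (5, -6); (5, -14) → (19, -14)
T4 rotate counter-clockwise with cos θ = -3/5, sin θ = -4/5: (23, -14) → (-25, -10); (4, -4) → (-28/5, -4/5); (11, -11) → (-77/5, -11/5); (5, -6) → (-39/5, -2/5); (19, -14) → (-113/5, -34/5)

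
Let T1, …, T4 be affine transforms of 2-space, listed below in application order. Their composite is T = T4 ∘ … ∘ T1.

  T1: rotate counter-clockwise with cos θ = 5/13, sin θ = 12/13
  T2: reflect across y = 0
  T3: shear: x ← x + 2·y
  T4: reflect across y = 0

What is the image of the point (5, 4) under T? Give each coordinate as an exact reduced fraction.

T1 rotate counter-clockwise with cos θ = 5/13, sin θ = 12/13: (5, 4) → (-23/13, 80/13)
T2 reflect across y = 0: (-23/13, 80/13) → (-23/13, -80/13)
T3 shear: x ← x + 2·y: (-23/13, -80/13) → (-183/13, -80/13)
T4 reflect across y = 0: (-183/13, -80/13) → (-183/13, 80/13)

T(p) = (-183/13, 80/13)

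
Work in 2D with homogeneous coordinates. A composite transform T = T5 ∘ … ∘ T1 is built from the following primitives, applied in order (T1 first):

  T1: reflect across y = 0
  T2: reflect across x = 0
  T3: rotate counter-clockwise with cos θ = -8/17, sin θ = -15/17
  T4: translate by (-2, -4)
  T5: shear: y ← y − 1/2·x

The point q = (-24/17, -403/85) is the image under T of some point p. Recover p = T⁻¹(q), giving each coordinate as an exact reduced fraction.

T1 = [1 0 0; 0 -1 0; 0 0 1]
T2·T1 = [-1 0 0; 0 -1 0; 0 0 1]
T3·…·T1 = [8/17 -15/17 0; 15/17 8/17 0; 0 0 1]
T4·…·T1 = [8/17 -15/17 -2; 15/17 8/17 -4; 0 0 1]
T5·…·T1 = [8/17 -15/17 -2; 11/17 31/34 -3; 0 0 1]
det M = 1; M⁻¹ = [31/34 15/17 76/17; -11/17 8/17 2/17; 0 0 1]
M⁻¹ · (-24/17, -403/85)ᵀ = (-1, -6/5)ᵀ

p = (-1, -6/5)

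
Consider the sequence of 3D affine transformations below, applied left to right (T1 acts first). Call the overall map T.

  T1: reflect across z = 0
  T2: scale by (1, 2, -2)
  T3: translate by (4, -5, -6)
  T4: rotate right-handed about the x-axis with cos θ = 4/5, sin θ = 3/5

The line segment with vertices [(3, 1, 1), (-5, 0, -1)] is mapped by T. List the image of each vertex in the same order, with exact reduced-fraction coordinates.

T1 reflect across z = 0: (3, 1, 1) → (3, 1, -1); (-5, 0, -1) → (-5, 0, 1)
T2 scale by (1, 2, -2): (3, 1, -1) → (3, 2, 2); (-5, 0, 1) → (-5, 0, -2)
T3 translate by (4, -5, -6): (3, 2, 2) → (7, -3, -4); (-5, 0, -2) → (-1, -5, -8)
T4 rotate right-handed about the x-axis with cos θ = 4/5, sin θ = 3/5: (7, -3, -4) → (7, 0, -5); (-1, -5, -8) → (-1, 4/5, -47/5)

image vertices: (7, 0, -5), (-1, 4/5, -47/5)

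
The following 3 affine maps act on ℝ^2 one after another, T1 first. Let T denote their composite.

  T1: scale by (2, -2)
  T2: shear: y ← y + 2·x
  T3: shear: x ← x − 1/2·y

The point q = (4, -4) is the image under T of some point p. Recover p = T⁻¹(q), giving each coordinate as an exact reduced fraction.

T1 = [2 0 0; 0 -2 0; 0 0 1]
T2·T1 = [2 0 0; 4 -2 0; 0 0 1]
T3·…·T1 = [0 1 0; 4 -2 0; 0 0 1]
det M = -4; M⁻¹ = [1/2 1/4 0; 1 0 0; 0 0 1]
M⁻¹ · (4, -4)ᵀ = (1, 4)ᵀ

p = (1, 4)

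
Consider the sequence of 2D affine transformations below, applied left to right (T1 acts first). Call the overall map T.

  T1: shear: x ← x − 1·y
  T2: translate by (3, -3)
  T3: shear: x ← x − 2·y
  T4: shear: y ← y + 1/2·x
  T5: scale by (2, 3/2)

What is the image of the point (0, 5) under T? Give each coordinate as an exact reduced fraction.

T1 shear: x ← x − 1·y: (0, 5) → (-5, 5)
T2 translate by (3, -3): (-5, 5) → (-2, 2)
T3 shear: x ← x − 2·y: (-2, 2) → (-6, 2)
T4 shear: y ← y + 1/2·x: (-6, 2) → (-6, -1)
T5 scale by (2, 3/2): (-6, -1) → (-12, -3/2)

T(p) = (-12, -3/2)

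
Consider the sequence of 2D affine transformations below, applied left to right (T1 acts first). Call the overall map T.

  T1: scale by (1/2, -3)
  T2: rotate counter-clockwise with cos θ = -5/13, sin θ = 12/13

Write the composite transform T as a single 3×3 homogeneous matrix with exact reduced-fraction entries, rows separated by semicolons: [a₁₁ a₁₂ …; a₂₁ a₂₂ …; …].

T = [-5/26 36/13 0; 6/13 15/13 0; 0 0 1]

T1 = [1/2 0 0; 0 -3 0; 0 0 1]
T2·T1 = [-5/26 36/13 0; 6/13 15/13 0; 0 0 1]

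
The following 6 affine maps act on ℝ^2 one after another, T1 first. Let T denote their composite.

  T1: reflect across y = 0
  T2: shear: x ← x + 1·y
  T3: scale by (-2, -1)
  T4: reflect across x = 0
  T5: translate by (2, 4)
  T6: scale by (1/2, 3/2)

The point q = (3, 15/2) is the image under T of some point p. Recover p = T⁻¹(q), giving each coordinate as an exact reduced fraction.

p = (3, 1)

T1 = [1 0 0; 0 -1 0; 0 0 1]
T2·T1 = [1 -1 0; 0 -1 0; 0 0 1]
T3·…·T1 = [-2 2 0; 0 1 0; 0 0 1]
T4·…·T1 = [2 -2 0; 0 1 0; 0 0 1]
T5·…·T1 = [2 -2 2; 0 1 4; 0 0 1]
T6·…·T1 = [1 -1 1; 0 3/2 6; 0 0 1]
det M = 3/2; M⁻¹ = [1 2/3 -5; 0 2/3 -4; 0 0 1]
M⁻¹ · (3, 15/2)ᵀ = (3, 1)ᵀ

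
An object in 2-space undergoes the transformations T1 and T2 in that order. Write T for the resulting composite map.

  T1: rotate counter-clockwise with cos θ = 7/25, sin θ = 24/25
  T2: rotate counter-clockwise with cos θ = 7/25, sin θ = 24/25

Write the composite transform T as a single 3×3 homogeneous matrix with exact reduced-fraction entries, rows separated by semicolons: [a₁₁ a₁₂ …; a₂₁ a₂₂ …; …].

T1 = [7/25 -24/25 0; 24/25 7/25 0; 0 0 1]
T2·T1 = [-527/625 -336/625 0; 336/625 -527/625 0; 0 0 1]

T = [-527/625 -336/625 0; 336/625 -527/625 0; 0 0 1]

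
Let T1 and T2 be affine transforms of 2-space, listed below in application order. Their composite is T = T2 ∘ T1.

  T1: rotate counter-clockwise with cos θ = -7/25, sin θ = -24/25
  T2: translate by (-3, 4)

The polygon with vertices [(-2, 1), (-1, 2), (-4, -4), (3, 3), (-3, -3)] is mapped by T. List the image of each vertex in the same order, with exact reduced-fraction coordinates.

image vertices: (-37/25, 141/25), (-4/5, 22/5), (-143/25, 224/25), (-24/25, 7/25), (-126/25, 193/25)

T1 rotate counter-clockwise with cos θ = -7/25, sin θ = -24/25: (-2, 1) → (38/25, 41/25); (-1, 2) → (11/5, 2/5); (-4, -4) → (-68/25, 124/25); (3, 3) → (51/25, -93/25); (-3, -3) → (-51/25, 93/25)
T2 translate by (-3, 4): (38/25, 41/25) → (-37/25, 141/25); (11/5, 2/5) → (-4/5, 22/5); (-68/25, 124/25) → (-143/25, 224/25); (51/25, -93/25) → (-24/25, 7/25); (-51/25, 93/25) → (-126/25, 193/25)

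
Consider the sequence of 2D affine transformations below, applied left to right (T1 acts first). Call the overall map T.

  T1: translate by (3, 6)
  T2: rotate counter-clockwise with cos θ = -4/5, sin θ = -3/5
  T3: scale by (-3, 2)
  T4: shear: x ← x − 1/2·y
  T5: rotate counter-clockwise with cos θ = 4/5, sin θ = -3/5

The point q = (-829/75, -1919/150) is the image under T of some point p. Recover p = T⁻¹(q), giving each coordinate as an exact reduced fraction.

T1 = [1 0 3; 0 1 6; 0 0 1]
T2·T1 = [-4/5 3/5 6/5; -3/5 -4/5 -33/5; 0 0 1]
T3·…·T1 = [12/5 -9/5 -18/5; -6/5 -8/5 -66/5; 0 0 1]
T4·…·T1 = [3 -1 3; -6/5 -8/5 -66/5; 0 0 1]
T5·…·T1 = [42/25 -44/25 -138/25; -69/25 -17/25 -309/25; 0 0 1]
det M = -6; M⁻¹ = [17/150 -22/75 -3; -23/50 -7/25 -6; 0 0 1]
M⁻¹ · (-829/75, -1919/150)ᵀ = (-1/2, 8/3)ᵀ

p = (-1/2, 8/3)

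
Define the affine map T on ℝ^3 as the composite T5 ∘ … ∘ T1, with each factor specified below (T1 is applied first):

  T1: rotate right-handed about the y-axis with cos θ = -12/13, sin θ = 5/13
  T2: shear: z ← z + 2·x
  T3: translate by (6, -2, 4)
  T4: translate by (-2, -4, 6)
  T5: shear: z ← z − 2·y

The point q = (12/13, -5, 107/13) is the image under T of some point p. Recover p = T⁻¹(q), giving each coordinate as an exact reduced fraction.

p = (5, 1, 4)

T1 = [-12/13 0 5/13 0; 0 1 0 0; -5/13 0 -12/13 0; 0 0 0 1]
T2·T1 = [-12/13 0 5/13 0; 0 1 0 0; -29/13 0 -2/13 0; 0 0 0 1]
T3·…·T1 = [-12/13 0 5/13 6; 0 1 0 -2; -29/13 0 -2/13 4; 0 0 0 1]
T4·…·T1 = [-12/13 0 5/13 4; 0 1 0 -6; -29/13 0 -2/13 10; 0 0 0 1]
T5·…·T1 = [-12/13 0 5/13 4; 0 1 0 -6; -29/13 -2 -2/13 22; 0 0 0 1]
det M = 1; M⁻¹ = [-2/13 -10/13 -5/13 58/13; 0 1 0 6; 29/13 -24/13 -12/13 4/13; 0 0 0 1]
M⁻¹ · (12/13, -5, 107/13)ᵀ = (5, 1, 4)ᵀ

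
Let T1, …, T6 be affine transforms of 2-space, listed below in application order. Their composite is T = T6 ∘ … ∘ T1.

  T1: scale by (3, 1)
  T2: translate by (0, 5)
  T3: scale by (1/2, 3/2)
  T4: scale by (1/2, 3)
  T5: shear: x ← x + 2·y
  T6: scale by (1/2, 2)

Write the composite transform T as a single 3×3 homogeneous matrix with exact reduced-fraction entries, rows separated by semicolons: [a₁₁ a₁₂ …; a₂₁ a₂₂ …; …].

T = [3/8 9/2 45/2; 0 9 45; 0 0 1]

T1 = [3 0 0; 0 1 0; 0 0 1]
T2·T1 = [3 0 0; 0 1 5; 0 0 1]
T3·…·T1 = [3/2 0 0; 0 3/2 15/2; 0 0 1]
T4·…·T1 = [3/4 0 0; 0 9/2 45/2; 0 0 1]
T5·…·T1 = [3/4 9 45; 0 9/2 45/2; 0 0 1]
T6·…·T1 = [3/8 9/2 45/2; 0 9 45; 0 0 1]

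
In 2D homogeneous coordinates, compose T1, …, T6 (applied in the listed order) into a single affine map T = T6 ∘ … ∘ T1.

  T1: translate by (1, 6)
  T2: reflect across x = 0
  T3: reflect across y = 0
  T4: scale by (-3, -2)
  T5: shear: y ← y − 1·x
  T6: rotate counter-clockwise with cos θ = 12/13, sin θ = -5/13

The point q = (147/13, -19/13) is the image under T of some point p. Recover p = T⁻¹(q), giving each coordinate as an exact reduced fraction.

p = (8/3, 1)

T1 = [1 0 1; 0 1 6; 0 0 1]
T2·T1 = [-1 0 -1; 0 1 6; 0 0 1]
T3·…·T1 = [-1 0 -1; 0 -1 -6; 0 0 1]
T4·…·T1 = [3 0 3; 0 2 12; 0 0 1]
T5·…·T1 = [3 0 3; -3 2 9; 0 0 1]
T6·…·T1 = [21/13 10/13 81/13; -51/13 24/13 93/13; 0 0 1]
det M = 6; M⁻¹ = [4/13 -5/39 -1; 17/26 7/26 -6; 0 0 1]
M⁻¹ · (147/13, -19/13)ᵀ = (8/3, 1)ᵀ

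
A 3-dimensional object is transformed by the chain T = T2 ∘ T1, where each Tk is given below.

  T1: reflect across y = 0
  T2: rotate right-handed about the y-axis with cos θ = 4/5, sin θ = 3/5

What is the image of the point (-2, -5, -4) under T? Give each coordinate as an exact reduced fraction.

T(p) = (-4, 5, -2)

T1 reflect across y = 0: (-2, -5, -4) → (-2, 5, -4)
T2 rotate right-handed about the y-axis with cos θ = 4/5, sin θ = 3/5: (-2, 5, -4) → (-4, 5, -2)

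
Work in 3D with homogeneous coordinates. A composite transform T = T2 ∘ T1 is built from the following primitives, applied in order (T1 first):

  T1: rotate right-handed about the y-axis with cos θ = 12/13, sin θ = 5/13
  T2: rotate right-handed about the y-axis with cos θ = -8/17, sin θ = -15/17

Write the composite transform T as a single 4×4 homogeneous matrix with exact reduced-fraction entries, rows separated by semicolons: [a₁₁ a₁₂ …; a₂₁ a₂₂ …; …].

T = [-21/221 0 -220/221 0; 0 1 0 0; 220/221 0 -21/221 0; 0 0 0 1]

T1 = [12/13 0 5/13 0; 0 1 0 0; -5/13 0 12/13 0; 0 0 0 1]
T2·T1 = [-21/221 0 -220/221 0; 0 1 0 0; 220/221 0 -21/221 0; 0 0 0 1]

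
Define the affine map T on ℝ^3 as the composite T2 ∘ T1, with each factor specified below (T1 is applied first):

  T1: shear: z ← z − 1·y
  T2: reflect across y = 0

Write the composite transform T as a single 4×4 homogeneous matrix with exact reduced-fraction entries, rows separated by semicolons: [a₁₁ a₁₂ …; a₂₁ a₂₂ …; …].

T1 = [1 0 0 0; 0 1 0 0; 0 -1 1 0; 0 0 0 1]
T2·T1 = [1 0 0 0; 0 -1 0 0; 0 -1 1 0; 0 0 0 1]

T = [1 0 0 0; 0 -1 0 0; 0 -1 1 0; 0 0 0 1]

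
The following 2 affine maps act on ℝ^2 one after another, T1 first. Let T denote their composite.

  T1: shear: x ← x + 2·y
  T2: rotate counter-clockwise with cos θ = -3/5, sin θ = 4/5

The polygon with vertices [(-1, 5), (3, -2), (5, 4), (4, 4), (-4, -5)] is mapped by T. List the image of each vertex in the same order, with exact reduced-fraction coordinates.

T1 shear: x ← x + 2·y: (-1, 5) → (9, 5); (3, -2) → (-1, -2); (5, 4) → (13, 4); (4, 4) → (12, 4); (-4, -5) → (-14, -5)
T2 rotate counter-clockwise with cos θ = -3/5, sin θ = 4/5: (9, 5) → (-47/5, 21/5); (-1, -2) → (11/5, 2/5); (13, 4) → (-11, 8); (12, 4) → (-52/5, 36/5); (-14, -5) → (62/5, -41/5)

image vertices: (-47/5, 21/5), (11/5, 2/5), (-11, 8), (-52/5, 36/5), (62/5, -41/5)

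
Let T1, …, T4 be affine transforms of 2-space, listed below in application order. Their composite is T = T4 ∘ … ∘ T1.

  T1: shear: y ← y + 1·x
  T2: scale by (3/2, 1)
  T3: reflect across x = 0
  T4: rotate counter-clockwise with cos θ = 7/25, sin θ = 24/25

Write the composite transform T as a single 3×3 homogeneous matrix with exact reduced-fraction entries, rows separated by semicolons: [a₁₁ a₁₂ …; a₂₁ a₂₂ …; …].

T1 = [1 0 0; 1 1 0; 0 0 1]
T2·T1 = [3/2 0 0; 1 1 0; 0 0 1]
T3·…·T1 = [-3/2 0 0; 1 1 0; 0 0 1]
T4·…·T1 = [-69/50 -24/25 0; -29/25 7/25 0; 0 0 1]

T = [-69/50 -24/25 0; -29/25 7/25 0; 0 0 1]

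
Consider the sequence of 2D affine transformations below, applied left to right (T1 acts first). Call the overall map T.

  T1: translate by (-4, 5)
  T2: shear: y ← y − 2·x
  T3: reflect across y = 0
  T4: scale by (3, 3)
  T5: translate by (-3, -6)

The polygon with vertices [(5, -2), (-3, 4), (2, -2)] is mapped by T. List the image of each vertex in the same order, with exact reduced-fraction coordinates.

T1 translate by (-4, 5): (5, -2) → (1, 3); (-3, 4) → (-7, 9); (2, -2) → (-2, 3)
T2 shear: y ← y − 2·x: (1, 3) → (1, 1); (-7, 9) → (-7, 23); (-2, 3) → (-2, 7)
T3 reflect across y = 0: (1, 1) → (1, -1); (-7, 23) → (-7, -23); (-2, 7) → (-2, -7)
T4 scale by (3, 3): (1, -1) → (3, -3); (-7, -23) → (-21, -69); (-2, -7) → (-6, -21)
T5 translate by (-3, -6): (3, -3) → (0, -9); (-21, -69) → (-24, -75); (-6, -21) → (-9, -27)

image vertices: (0, -9), (-24, -75), (-9, -27)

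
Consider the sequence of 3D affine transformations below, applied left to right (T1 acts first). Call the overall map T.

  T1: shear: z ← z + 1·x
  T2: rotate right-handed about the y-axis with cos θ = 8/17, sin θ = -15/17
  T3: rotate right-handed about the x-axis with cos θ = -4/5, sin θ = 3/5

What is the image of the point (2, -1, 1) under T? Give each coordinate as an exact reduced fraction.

T(p) = (-29/17, -94/85, -267/85)

T1 shear: z ← z + 1·x: (2, -1, 1) → (2, -1, 3)
T2 rotate right-handed about the y-axis with cos θ = 8/17, sin θ = -15/17: (2, -1, 3) → (-29/17, -1, 54/17)
T3 rotate right-handed about the x-axis with cos θ = -4/5, sin θ = 3/5: (-29/17, -1, 54/17) → (-29/17, -94/85, -267/85)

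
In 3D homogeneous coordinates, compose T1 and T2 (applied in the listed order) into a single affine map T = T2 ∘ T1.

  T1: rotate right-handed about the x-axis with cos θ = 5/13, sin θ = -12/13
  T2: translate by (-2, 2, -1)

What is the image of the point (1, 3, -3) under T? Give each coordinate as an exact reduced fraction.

T1 rotate right-handed about the x-axis with cos θ = 5/13, sin θ = -12/13: (1, 3, -3) → (1, -21/13, -51/13)
T2 translate by (-2, 2, -1): (1, -21/13, -51/13) → (-1, 5/13, -64/13)

T(p) = (-1, 5/13, -64/13)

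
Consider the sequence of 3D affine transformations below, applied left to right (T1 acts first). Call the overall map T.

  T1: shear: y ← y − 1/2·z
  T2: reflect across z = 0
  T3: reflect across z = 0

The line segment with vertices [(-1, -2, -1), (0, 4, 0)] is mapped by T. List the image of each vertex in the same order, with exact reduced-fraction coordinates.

image vertices: (-1, -3/2, -1), (0, 4, 0)

T1 shear: y ← y − 1/2·z: (-1, -2, -1) → (-1, -3/2, -1); (0, 4, 0) → (0, 4, 0)
T2 reflect across z = 0: (-1, -3/2, -1) → (-1, -3/2, 1); (0, 4, 0) → (0, 4, 0)
T3 reflect across z = 0: (-1, -3/2, 1) → (-1, -3/2, -1); (0, 4, 0) → (0, 4, 0)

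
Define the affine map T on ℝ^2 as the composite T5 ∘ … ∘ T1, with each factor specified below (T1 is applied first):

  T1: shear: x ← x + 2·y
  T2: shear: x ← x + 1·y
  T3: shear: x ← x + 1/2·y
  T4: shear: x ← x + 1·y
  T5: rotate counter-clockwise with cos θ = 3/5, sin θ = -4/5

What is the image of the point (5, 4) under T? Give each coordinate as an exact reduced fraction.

T(p) = (17, -16)

T1 shear: x ← x + 2·y: (5, 4) → (13, 4)
T2 shear: x ← x + 1·y: (13, 4) → (17, 4)
T3 shear: x ← x + 1/2·y: (17, 4) → (19, 4)
T4 shear: x ← x + 1·y: (19, 4) → (23, 4)
T5 rotate counter-clockwise with cos θ = 3/5, sin θ = -4/5: (23, 4) → (17, -16)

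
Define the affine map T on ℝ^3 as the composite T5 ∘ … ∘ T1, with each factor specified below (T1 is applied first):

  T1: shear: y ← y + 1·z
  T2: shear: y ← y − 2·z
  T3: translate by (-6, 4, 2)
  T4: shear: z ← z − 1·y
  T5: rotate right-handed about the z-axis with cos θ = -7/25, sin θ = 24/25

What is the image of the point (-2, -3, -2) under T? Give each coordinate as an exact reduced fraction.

T1 shear: y ← y + 1·z: (-2, -3, -2) → (-2, -5, -2)
T2 shear: y ← y − 2·z: (-2, -5, -2) → (-2, -1, -2)
T3 translate by (-6, 4, 2): (-2, -1, -2) → (-8, 3, 0)
T4 shear: z ← z − 1·y: (-8, 3, 0) → (-8, 3, -3)
T5 rotate right-handed about the z-axis with cos θ = -7/25, sin θ = 24/25: (-8, 3, -3) → (-16/25, -213/25, -3)

T(p) = (-16/25, -213/25, -3)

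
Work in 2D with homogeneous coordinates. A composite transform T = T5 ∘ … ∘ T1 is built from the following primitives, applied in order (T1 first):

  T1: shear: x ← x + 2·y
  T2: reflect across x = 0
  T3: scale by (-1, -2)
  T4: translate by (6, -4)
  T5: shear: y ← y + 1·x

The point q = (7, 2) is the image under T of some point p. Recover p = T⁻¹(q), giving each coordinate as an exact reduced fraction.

p = (0, 1/2)

T1 = [1 2 0; 0 1 0; 0 0 1]
T2·T1 = [-1 -2 0; 0 1 0; 0 0 1]
T3·…·T1 = [1 2 0; 0 -2 0; 0 0 1]
T4·…·T1 = [1 2 6; 0 -2 -4; 0 0 1]
T5·…·T1 = [1 2 6; 1 0 2; 0 0 1]
det M = -2; M⁻¹ = [0 1 -2; 1/2 -1/2 -2; 0 0 1]
M⁻¹ · (7, 2)ᵀ = (0, 1/2)ᵀ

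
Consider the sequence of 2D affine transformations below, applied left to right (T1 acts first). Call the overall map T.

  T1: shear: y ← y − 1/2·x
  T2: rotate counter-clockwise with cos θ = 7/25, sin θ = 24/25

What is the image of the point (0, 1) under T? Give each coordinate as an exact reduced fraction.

T(p) = (-24/25, 7/25)

T1 shear: y ← y − 1/2·x: (0, 1) → (0, 1)
T2 rotate counter-clockwise with cos θ = 7/25, sin θ = 24/25: (0, 1) → (-24/25, 7/25)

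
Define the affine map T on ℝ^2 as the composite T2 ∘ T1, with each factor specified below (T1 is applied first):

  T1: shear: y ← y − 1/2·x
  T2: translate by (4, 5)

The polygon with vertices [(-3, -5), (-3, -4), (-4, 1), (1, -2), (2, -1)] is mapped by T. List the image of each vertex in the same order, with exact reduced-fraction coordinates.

T1 shear: y ← y − 1/2·x: (-3, -5) → (-3, -7/2); (-3, -4) → (-3, -5/2); (-4, 1) → (-4, 3); (1, -2) → (1, -5/2); (2, -1) → (2, -2)
T2 translate by (4, 5): (-3, -7/2) → (1, 3/2); (-3, -5/2) → (1, 5/2); (-4, 3) → (0, 8); (1, -5/2) → (5, 5/2); (2, -2) → (6, 3)

image vertices: (1, 3/2), (1, 5/2), (0, 8), (5, 5/2), (6, 3)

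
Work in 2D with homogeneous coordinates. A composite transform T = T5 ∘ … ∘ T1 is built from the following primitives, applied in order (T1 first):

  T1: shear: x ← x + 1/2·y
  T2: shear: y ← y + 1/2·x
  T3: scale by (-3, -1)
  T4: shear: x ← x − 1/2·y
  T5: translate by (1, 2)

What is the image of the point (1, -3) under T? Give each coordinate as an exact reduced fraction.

T(p) = (7/8, 21/4)

T1 shear: x ← x + 1/2·y: (1, -3) → (-1/2, -3)
T2 shear: y ← y + 1/2·x: (-1/2, -3) → (-1/2, -13/4)
T3 scale by (-3, -1): (-1/2, -13/4) → (3/2, 13/4)
T4 shear: x ← x − 1/2·y: (3/2, 13/4) → (-1/8, 13/4)
T5 translate by (1, 2): (-1/8, 13/4) → (7/8, 21/4)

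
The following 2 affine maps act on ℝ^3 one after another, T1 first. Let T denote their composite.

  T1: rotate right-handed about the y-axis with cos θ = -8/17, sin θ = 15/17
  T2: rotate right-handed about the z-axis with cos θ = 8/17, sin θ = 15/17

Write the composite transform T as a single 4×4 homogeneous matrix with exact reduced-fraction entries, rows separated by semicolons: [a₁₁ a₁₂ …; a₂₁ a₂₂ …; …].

T = [-64/289 -15/17 120/289 0; -120/289 8/17 225/289 0; -15/17 0 -8/17 0; 0 0 0 1]

T1 = [-8/17 0 15/17 0; 0 1 0 0; -15/17 0 -8/17 0; 0 0 0 1]
T2·T1 = [-64/289 -15/17 120/289 0; -120/289 8/17 225/289 0; -15/17 0 -8/17 0; 0 0 0 1]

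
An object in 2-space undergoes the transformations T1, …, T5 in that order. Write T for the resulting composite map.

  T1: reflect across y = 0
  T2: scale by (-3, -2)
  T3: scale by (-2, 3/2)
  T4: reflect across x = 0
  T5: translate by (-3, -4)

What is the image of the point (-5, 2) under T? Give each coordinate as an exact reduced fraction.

T(p) = (27, 2)

T1 reflect across y = 0: (-5, 2) → (-5, -2)
T2 scale by (-3, -2): (-5, -2) → (15, 4)
T3 scale by (-2, 3/2): (15, 4) → (-30, 6)
T4 reflect across x = 0: (-30, 6) → (30, 6)
T5 translate by (-3, -4): (30, 6) → (27, 2)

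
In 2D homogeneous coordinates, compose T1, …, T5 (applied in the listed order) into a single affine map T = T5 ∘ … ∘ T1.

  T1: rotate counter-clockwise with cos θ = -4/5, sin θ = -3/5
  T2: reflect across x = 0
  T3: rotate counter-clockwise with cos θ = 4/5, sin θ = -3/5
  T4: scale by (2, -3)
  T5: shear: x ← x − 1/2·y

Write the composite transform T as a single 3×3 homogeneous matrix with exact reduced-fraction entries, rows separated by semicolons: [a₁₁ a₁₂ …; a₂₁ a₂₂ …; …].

T = [-22/25 -117/50 0; 72/25 21/25 0; 0 0 1]

T1 = [-4/5 3/5 0; -3/5 -4/5 0; 0 0 1]
T2·T1 = [4/5 -3/5 0; -3/5 -4/5 0; 0 0 1]
T3·…·T1 = [7/25 -24/25 0; -24/25 -7/25 0; 0 0 1]
T4·…·T1 = [14/25 -48/25 0; 72/25 21/25 0; 0 0 1]
T5·…·T1 = [-22/25 -117/50 0; 72/25 21/25 0; 0 0 1]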